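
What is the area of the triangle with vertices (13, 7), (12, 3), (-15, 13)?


Area = |x1(y2-y3) + x2(y3-y1) + x3(y1-y2)| / 2
= |13*(3-13) + 12*(13-7) + -15*(7-3)| / 2
= 59

59


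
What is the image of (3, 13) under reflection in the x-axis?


Reflection across x-axis: (x, y) -> (x, -y)
(3, 13) -> (3, -13)

(3, -13)


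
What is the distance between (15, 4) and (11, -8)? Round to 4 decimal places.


d = sqrt((11-15)^2 + (-8-4)^2) = 12.6491

12.6491


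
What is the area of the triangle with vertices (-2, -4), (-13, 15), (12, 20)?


Area = |x1(y2-y3) + x2(y3-y1) + x3(y1-y2)| / 2
= |-2*(15-20) + -13*(20--4) + 12*(-4-15)| / 2
= 265

265


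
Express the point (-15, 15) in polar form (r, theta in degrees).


r = sqrt((-15)^2 + 15^2) = 21.2132
theta = atan2(15, -15) = 135 degrees

r = 21.2132, theta = 135 degrees


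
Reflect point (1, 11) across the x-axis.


Reflection across x-axis: (x, y) -> (x, -y)
(1, 11) -> (1, -11)

(1, -11)


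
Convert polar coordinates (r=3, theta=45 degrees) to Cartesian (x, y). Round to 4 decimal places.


x = 3 * cos(45) = 2.1213
y = 3 * sin(45) = 2.1213

(2.1213, 2.1213)


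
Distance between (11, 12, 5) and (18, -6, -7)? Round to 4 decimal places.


d = sqrt((18-11)^2 + (-6-12)^2 + (-7-5)^2) = 22.7376

22.7376


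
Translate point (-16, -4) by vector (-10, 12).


Translation: (x+dx, y+dy) = (-16+-10, -4+12) = (-26, 8)

(-26, 8)


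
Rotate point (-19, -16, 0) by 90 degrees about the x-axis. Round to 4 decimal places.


x' = -19
y' = -16*cos(90) - 0*sin(90) = 0
z' = -16*sin(90) + 0*cos(90) = -16

(-19, 0, -16)


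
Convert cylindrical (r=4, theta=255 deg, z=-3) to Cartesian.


x = 4 * cos(255) = -1.0353
y = 4 * sin(255) = -3.8637
z = -3

(-1.0353, -3.8637, -3)


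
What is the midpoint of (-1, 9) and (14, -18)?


Midpoint = ((-1+14)/2, (9+-18)/2) = (6.5, -4.5)

(6.5, -4.5)


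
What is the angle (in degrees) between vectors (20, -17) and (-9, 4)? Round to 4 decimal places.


dot = 20*-9 + -17*4 = -248
|u| = 26.2488, |v| = 9.8489
cos(angle) = -0.9593
angle = 163.598 degrees

163.598 degrees


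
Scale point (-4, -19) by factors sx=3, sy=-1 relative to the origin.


Scaling: (x*sx, y*sy) = (-4*3, -19*-1) = (-12, 19)

(-12, 19)


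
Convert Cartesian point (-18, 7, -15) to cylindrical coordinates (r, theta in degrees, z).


r = sqrt((-18)^2 + 7^2) = 19.3132
theta = atan2(7, -18) = 158.7495 deg
z = -15

r = 19.3132, theta = 158.7495 deg, z = -15


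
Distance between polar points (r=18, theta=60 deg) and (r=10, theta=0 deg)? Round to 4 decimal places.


d = sqrt(r1^2 + r2^2 - 2*r1*r2*cos(t2-t1))
d = sqrt(18^2 + 10^2 - 2*18*10*cos(0-60)) = 15.6205

15.6205


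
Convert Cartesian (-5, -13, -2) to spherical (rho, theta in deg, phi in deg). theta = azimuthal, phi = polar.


rho = sqrt((-5)^2 + (-13)^2 + (-2)^2) = 14.0712
theta = atan2(-13, -5) = 248.9625 deg
phi = acos(-2/14.0712) = 98.1713 deg

rho = 14.0712, theta = 248.9625 deg, phi = 98.1713 deg


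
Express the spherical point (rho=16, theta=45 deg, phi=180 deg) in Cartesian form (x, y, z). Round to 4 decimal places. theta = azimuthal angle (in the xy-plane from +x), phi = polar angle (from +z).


x = 16 * sin(180) * cos(45) = 0
y = 16 * sin(180) * sin(45) = 0
z = 16 * cos(180) = -16

(0, 0, -16)


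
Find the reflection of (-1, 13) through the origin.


Reflection through origin: (x, y) -> (-x, -y)
(-1, 13) -> (1, -13)

(1, -13)


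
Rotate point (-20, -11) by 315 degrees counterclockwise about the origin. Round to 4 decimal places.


x' = -20*cos(315) - -11*sin(315) = -21.9203
y' = -20*sin(315) + -11*cos(315) = 6.364

(-21.9203, 6.364)


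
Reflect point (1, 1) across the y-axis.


Reflection across y-axis: (x, y) -> (-x, y)
(1, 1) -> (-1, 1)

(-1, 1)


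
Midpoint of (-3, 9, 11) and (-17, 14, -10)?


Midpoint = ((-3+-17)/2, (9+14)/2, (11+-10)/2) = (-10, 11.5, 0.5)

(-10, 11.5, 0.5)


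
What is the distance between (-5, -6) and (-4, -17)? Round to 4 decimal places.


d = sqrt((-4--5)^2 + (-17--6)^2) = 11.0454

11.0454


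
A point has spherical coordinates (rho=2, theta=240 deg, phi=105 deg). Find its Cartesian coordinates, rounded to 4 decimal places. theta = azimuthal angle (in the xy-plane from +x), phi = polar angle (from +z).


x = 2 * sin(105) * cos(240) = -0.9659
y = 2 * sin(105) * sin(240) = -1.673
z = 2 * cos(105) = -0.5176

(-0.9659, -1.673, -0.5176)


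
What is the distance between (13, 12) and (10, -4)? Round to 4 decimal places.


d = sqrt((10-13)^2 + (-4-12)^2) = 16.2788

16.2788


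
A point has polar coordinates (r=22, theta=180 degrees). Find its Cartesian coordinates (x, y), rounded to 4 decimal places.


x = 22 * cos(180) = -22
y = 22 * sin(180) = 0

(-22, 0)


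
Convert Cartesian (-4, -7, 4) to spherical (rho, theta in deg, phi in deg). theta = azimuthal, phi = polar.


rho = sqrt((-4)^2 + (-7)^2 + 4^2) = 9
theta = atan2(-7, -4) = 240.2551 deg
phi = acos(4/9) = 63.6122 deg

rho = 9, theta = 240.2551 deg, phi = 63.6122 deg


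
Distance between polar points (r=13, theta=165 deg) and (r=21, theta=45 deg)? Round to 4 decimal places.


d = sqrt(r1^2 + r2^2 - 2*r1*r2*cos(t2-t1))
d = sqrt(13^2 + 21^2 - 2*13*21*cos(45-165)) = 29.7153

29.7153


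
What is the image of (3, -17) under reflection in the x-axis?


Reflection across x-axis: (x, y) -> (x, -y)
(3, -17) -> (3, 17)

(3, 17)


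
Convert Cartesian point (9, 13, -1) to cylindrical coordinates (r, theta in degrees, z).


r = sqrt(9^2 + 13^2) = 15.8114
theta = atan2(13, 9) = 55.3048 deg
z = -1

r = 15.8114, theta = 55.3048 deg, z = -1


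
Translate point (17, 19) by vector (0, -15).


Translation: (x+dx, y+dy) = (17+0, 19+-15) = (17, 4)

(17, 4)


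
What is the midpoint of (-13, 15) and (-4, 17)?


Midpoint = ((-13+-4)/2, (15+17)/2) = (-8.5, 16)

(-8.5, 16)


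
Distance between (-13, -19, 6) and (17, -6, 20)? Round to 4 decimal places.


d = sqrt((17--13)^2 + (-6--19)^2 + (20-6)^2) = 35.5668

35.5668


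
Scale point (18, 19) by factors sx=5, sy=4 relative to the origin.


Scaling: (x*sx, y*sy) = (18*5, 19*4) = (90, 76)

(90, 76)


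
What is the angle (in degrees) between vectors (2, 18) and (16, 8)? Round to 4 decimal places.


dot = 2*16 + 18*8 = 176
|u| = 18.1108, |v| = 17.8885
cos(angle) = 0.5433
angle = 57.0948 degrees

57.0948 degrees


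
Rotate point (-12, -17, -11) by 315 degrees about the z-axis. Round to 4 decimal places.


x' = -12*cos(315) - -17*sin(315) = -20.5061
y' = -12*sin(315) + -17*cos(315) = -3.5355
z' = -11

(-20.5061, -3.5355, -11)


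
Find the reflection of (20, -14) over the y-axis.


Reflection across y-axis: (x, y) -> (-x, y)
(20, -14) -> (-20, -14)

(-20, -14)


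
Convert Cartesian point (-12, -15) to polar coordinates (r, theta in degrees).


r = sqrt((-12)^2 + (-15)^2) = 19.2094
theta = atan2(-15, -12) = 231.3402 degrees

r = 19.2094, theta = 231.3402 degrees


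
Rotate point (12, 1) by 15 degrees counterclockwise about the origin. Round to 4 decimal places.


x' = 12*cos(15) - 1*sin(15) = 11.3323
y' = 12*sin(15) + 1*cos(15) = 4.0718

(11.3323, 4.0718)


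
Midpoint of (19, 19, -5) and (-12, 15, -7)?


Midpoint = ((19+-12)/2, (19+15)/2, (-5+-7)/2) = (3.5, 17, -6)

(3.5, 17, -6)


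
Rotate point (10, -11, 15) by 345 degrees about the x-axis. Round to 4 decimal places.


x' = 10
y' = -11*cos(345) - 15*sin(345) = -6.7429
z' = -11*sin(345) + 15*cos(345) = 17.3359

(10, -6.7429, 17.3359)


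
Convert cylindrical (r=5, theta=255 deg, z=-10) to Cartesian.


x = 5 * cos(255) = -1.2941
y = 5 * sin(255) = -4.8296
z = -10

(-1.2941, -4.8296, -10)


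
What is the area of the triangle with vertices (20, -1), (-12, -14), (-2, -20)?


Area = |x1(y2-y3) + x2(y3-y1) + x3(y1-y2)| / 2
= |20*(-14--20) + -12*(-20--1) + -2*(-1--14)| / 2
= 161

161


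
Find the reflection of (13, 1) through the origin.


Reflection through origin: (x, y) -> (-x, -y)
(13, 1) -> (-13, -1)

(-13, -1)


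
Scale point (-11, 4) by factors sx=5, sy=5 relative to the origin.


Scaling: (x*sx, y*sy) = (-11*5, 4*5) = (-55, 20)

(-55, 20)


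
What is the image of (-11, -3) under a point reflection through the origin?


Reflection through origin: (x, y) -> (-x, -y)
(-11, -3) -> (11, 3)

(11, 3)


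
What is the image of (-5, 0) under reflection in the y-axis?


Reflection across y-axis: (x, y) -> (-x, y)
(-5, 0) -> (5, 0)

(5, 0)


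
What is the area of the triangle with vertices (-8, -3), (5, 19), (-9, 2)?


Area = |x1(y2-y3) + x2(y3-y1) + x3(y1-y2)| / 2
= |-8*(19-2) + 5*(2--3) + -9*(-3-19)| / 2
= 43.5

43.5


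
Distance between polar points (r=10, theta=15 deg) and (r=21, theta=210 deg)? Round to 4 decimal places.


d = sqrt(r1^2 + r2^2 - 2*r1*r2*cos(t2-t1))
d = sqrt(10^2 + 21^2 - 2*10*21*cos(210-15)) = 30.7683

30.7683


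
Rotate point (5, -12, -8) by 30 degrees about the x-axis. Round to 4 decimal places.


x' = 5
y' = -12*cos(30) - -8*sin(30) = -6.3923
z' = -12*sin(30) + -8*cos(30) = -12.9282

(5, -6.3923, -12.9282)


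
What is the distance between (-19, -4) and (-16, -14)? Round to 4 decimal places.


d = sqrt((-16--19)^2 + (-14--4)^2) = 10.4403

10.4403


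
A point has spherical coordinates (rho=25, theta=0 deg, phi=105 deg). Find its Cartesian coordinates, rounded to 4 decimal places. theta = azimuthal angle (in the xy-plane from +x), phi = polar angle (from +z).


x = 25 * sin(105) * cos(0) = 24.1481
y = 25 * sin(105) * sin(0) = 0
z = 25 * cos(105) = -6.4705

(24.1481, 0, -6.4705)


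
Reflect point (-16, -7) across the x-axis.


Reflection across x-axis: (x, y) -> (x, -y)
(-16, -7) -> (-16, 7)

(-16, 7)


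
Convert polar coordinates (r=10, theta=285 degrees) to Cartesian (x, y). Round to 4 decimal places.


x = 10 * cos(285) = 2.5882
y = 10 * sin(285) = -9.6593

(2.5882, -9.6593)


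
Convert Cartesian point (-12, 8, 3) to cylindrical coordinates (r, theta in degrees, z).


r = sqrt((-12)^2 + 8^2) = 14.4222
theta = atan2(8, -12) = 146.3099 deg
z = 3

r = 14.4222, theta = 146.3099 deg, z = 3


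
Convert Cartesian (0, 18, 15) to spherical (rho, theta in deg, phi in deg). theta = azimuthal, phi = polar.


rho = sqrt(0^2 + 18^2 + 15^2) = 23.4307
theta = atan2(18, 0) = 90 deg
phi = acos(15/23.4307) = 50.1944 deg

rho = 23.4307, theta = 90 deg, phi = 50.1944 deg


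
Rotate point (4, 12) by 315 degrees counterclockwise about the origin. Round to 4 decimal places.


x' = 4*cos(315) - 12*sin(315) = 11.3137
y' = 4*sin(315) + 12*cos(315) = 5.6569

(11.3137, 5.6569)


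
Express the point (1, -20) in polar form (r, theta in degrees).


r = sqrt(1^2 + (-20)^2) = 20.025
theta = atan2(-20, 1) = 272.8624 degrees

r = 20.025, theta = 272.8624 degrees


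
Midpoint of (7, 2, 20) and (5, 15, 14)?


Midpoint = ((7+5)/2, (2+15)/2, (20+14)/2) = (6, 8.5, 17)

(6, 8.5, 17)


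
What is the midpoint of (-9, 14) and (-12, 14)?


Midpoint = ((-9+-12)/2, (14+14)/2) = (-10.5, 14)

(-10.5, 14)


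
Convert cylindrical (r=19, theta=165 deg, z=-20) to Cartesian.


x = 19 * cos(165) = -18.3526
y = 19 * sin(165) = 4.9176
z = -20

(-18.3526, 4.9176, -20)


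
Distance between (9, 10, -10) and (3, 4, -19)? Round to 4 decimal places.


d = sqrt((3-9)^2 + (4-10)^2 + (-19--10)^2) = 12.3693

12.3693


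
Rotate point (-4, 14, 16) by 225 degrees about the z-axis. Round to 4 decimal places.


x' = -4*cos(225) - 14*sin(225) = 12.7279
y' = -4*sin(225) + 14*cos(225) = -7.0711
z' = 16

(12.7279, -7.0711, 16)


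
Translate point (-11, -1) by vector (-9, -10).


Translation: (x+dx, y+dy) = (-11+-9, -1+-10) = (-20, -11)

(-20, -11)


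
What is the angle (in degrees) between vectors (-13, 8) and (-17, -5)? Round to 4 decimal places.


dot = -13*-17 + 8*-5 = 181
|u| = 15.2643, |v| = 17.72
cos(angle) = 0.6692
angle = 47.997 degrees

47.997 degrees


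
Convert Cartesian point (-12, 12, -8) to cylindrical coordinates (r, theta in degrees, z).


r = sqrt((-12)^2 + 12^2) = 16.9706
theta = atan2(12, -12) = 135 deg
z = -8

r = 16.9706, theta = 135 deg, z = -8


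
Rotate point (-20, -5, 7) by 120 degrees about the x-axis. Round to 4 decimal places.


x' = -20
y' = -5*cos(120) - 7*sin(120) = -3.5622
z' = -5*sin(120) + 7*cos(120) = -7.8301

(-20, -3.5622, -7.8301)


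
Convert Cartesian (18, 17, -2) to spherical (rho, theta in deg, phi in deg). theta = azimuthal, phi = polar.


rho = sqrt(18^2 + 17^2 + (-2)^2) = 24.8395
theta = atan2(17, 18) = 43.3634 deg
phi = acos(-2/24.8395) = 94.6183 deg

rho = 24.8395, theta = 43.3634 deg, phi = 94.6183 deg


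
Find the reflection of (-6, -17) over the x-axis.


Reflection across x-axis: (x, y) -> (x, -y)
(-6, -17) -> (-6, 17)

(-6, 17)


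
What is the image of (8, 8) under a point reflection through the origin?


Reflection through origin: (x, y) -> (-x, -y)
(8, 8) -> (-8, -8)

(-8, -8)


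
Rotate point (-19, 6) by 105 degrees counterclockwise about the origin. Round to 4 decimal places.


x' = -19*cos(105) - 6*sin(105) = -0.878
y' = -19*sin(105) + 6*cos(105) = -19.9055

(-0.878, -19.9055)


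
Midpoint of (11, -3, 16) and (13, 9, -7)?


Midpoint = ((11+13)/2, (-3+9)/2, (16+-7)/2) = (12, 3, 4.5)

(12, 3, 4.5)


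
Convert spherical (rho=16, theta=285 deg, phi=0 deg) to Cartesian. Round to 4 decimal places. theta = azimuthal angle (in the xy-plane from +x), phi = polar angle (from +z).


x = 16 * sin(0) * cos(285) = 0
y = 16 * sin(0) * sin(285) = 0
z = 16 * cos(0) = 16

(0, 0, 16)


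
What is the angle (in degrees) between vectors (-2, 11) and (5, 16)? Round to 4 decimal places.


dot = -2*5 + 11*16 = 166
|u| = 11.1803, |v| = 16.7631
cos(angle) = 0.8857
angle = 27.6589 degrees

27.6589 degrees


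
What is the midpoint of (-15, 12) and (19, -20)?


Midpoint = ((-15+19)/2, (12+-20)/2) = (2, -4)

(2, -4)


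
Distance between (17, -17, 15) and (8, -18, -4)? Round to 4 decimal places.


d = sqrt((8-17)^2 + (-18--17)^2 + (-4-15)^2) = 21.0476

21.0476


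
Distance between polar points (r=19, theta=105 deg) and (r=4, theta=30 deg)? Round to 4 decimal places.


d = sqrt(r1^2 + r2^2 - 2*r1*r2*cos(t2-t1))
d = sqrt(19^2 + 4^2 - 2*19*4*cos(30-105)) = 18.3755

18.3755


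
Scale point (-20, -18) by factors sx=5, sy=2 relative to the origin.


Scaling: (x*sx, y*sy) = (-20*5, -18*2) = (-100, -36)

(-100, -36)


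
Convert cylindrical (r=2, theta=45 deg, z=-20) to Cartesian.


x = 2 * cos(45) = 1.4142
y = 2 * sin(45) = 1.4142
z = -20

(1.4142, 1.4142, -20)


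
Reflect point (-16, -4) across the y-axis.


Reflection across y-axis: (x, y) -> (-x, y)
(-16, -4) -> (16, -4)

(16, -4)


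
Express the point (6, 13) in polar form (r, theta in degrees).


r = sqrt(6^2 + 13^2) = 14.3178
theta = atan2(13, 6) = 65.2249 degrees

r = 14.3178, theta = 65.2249 degrees


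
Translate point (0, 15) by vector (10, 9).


Translation: (x+dx, y+dy) = (0+10, 15+9) = (10, 24)

(10, 24)


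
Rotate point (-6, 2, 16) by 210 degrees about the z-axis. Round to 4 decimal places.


x' = -6*cos(210) - 2*sin(210) = 6.1962
y' = -6*sin(210) + 2*cos(210) = 1.2679
z' = 16

(6.1962, 1.2679, 16)


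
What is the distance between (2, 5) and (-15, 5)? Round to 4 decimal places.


d = sqrt((-15-2)^2 + (5-5)^2) = 17

17


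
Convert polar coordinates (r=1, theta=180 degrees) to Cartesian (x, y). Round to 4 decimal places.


x = 1 * cos(180) = -1
y = 1 * sin(180) = 0

(-1, 0)


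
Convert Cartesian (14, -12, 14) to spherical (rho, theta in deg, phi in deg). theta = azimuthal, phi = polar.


rho = sqrt(14^2 + (-12)^2 + 14^2) = 23.1517
theta = atan2(-12, 14) = 319.3987 deg
phi = acos(14/23.1517) = 52.7922 deg

rho = 23.1517, theta = 319.3987 deg, phi = 52.7922 deg


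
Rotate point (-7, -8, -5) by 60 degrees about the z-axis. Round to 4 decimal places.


x' = -7*cos(60) - -8*sin(60) = 3.4282
y' = -7*sin(60) + -8*cos(60) = -10.0622
z' = -5

(3.4282, -10.0622, -5)


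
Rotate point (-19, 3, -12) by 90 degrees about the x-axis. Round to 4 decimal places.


x' = -19
y' = 3*cos(90) - -12*sin(90) = 12
z' = 3*sin(90) + -12*cos(90) = 3

(-19, 12, 3)


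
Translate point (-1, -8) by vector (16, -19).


Translation: (x+dx, y+dy) = (-1+16, -8+-19) = (15, -27)

(15, -27)


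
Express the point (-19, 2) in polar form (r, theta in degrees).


r = sqrt((-19)^2 + 2^2) = 19.105
theta = atan2(2, -19) = 173.991 degrees

r = 19.105, theta = 173.991 degrees


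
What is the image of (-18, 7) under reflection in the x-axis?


Reflection across x-axis: (x, y) -> (x, -y)
(-18, 7) -> (-18, -7)

(-18, -7)


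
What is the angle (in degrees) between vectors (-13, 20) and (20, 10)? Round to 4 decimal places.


dot = -13*20 + 20*10 = -60
|u| = 23.8537, |v| = 22.3607
cos(angle) = -0.1125
angle = 96.4588 degrees

96.4588 degrees


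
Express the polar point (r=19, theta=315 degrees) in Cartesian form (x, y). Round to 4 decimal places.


x = 19 * cos(315) = 13.435
y = 19 * sin(315) = -13.435

(13.435, -13.435)


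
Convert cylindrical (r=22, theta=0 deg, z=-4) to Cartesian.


x = 22 * cos(0) = 22
y = 22 * sin(0) = 0
z = -4

(22, 0, -4)


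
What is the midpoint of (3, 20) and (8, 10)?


Midpoint = ((3+8)/2, (20+10)/2) = (5.5, 15)

(5.5, 15)


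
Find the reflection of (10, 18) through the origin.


Reflection through origin: (x, y) -> (-x, -y)
(10, 18) -> (-10, -18)

(-10, -18)


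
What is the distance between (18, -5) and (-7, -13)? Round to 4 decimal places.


d = sqrt((-7-18)^2 + (-13--5)^2) = 26.2488

26.2488


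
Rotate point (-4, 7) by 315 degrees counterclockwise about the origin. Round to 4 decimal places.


x' = -4*cos(315) - 7*sin(315) = 2.1213
y' = -4*sin(315) + 7*cos(315) = 7.7782

(2.1213, 7.7782)


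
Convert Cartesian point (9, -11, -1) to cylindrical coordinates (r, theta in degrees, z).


r = sqrt(9^2 + (-11)^2) = 14.2127
theta = atan2(-11, 9) = 309.2894 deg
z = -1

r = 14.2127, theta = 309.2894 deg, z = -1


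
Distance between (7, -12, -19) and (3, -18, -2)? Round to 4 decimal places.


d = sqrt((3-7)^2 + (-18--12)^2 + (-2--19)^2) = 18.4662

18.4662


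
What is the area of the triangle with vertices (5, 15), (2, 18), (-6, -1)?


Area = |x1(y2-y3) + x2(y3-y1) + x3(y1-y2)| / 2
= |5*(18--1) + 2*(-1-15) + -6*(15-18)| / 2
= 40.5

40.5


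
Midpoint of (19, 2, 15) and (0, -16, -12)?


Midpoint = ((19+0)/2, (2+-16)/2, (15+-12)/2) = (9.5, -7, 1.5)

(9.5, -7, 1.5)


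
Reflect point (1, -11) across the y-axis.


Reflection across y-axis: (x, y) -> (-x, y)
(1, -11) -> (-1, -11)

(-1, -11)


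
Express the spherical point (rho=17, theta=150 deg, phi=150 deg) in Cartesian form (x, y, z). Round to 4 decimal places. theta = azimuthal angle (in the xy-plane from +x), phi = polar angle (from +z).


x = 17 * sin(150) * cos(150) = -7.3612
y = 17 * sin(150) * sin(150) = 4.25
z = 17 * cos(150) = -14.7224

(-7.3612, 4.25, -14.7224)


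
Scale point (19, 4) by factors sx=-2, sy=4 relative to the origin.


Scaling: (x*sx, y*sy) = (19*-2, 4*4) = (-38, 16)

(-38, 16)


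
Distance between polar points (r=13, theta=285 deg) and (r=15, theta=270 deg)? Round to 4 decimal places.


d = sqrt(r1^2 + r2^2 - 2*r1*r2*cos(t2-t1))
d = sqrt(13^2 + 15^2 - 2*13*15*cos(270-285)) = 4.158

4.158


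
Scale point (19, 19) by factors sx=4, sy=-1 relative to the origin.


Scaling: (x*sx, y*sy) = (19*4, 19*-1) = (76, -19)

(76, -19)


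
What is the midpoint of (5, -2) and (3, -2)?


Midpoint = ((5+3)/2, (-2+-2)/2) = (4, -2)

(4, -2)


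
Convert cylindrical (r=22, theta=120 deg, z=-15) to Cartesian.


x = 22 * cos(120) = -11
y = 22 * sin(120) = 19.0526
z = -15

(-11, 19.0526, -15)


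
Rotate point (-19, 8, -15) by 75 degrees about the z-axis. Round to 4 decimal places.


x' = -19*cos(75) - 8*sin(75) = -12.645
y' = -19*sin(75) + 8*cos(75) = -16.282
z' = -15

(-12.645, -16.282, -15)


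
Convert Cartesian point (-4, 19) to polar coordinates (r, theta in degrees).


r = sqrt((-4)^2 + 19^2) = 19.4165
theta = atan2(19, -4) = 101.8887 degrees

r = 19.4165, theta = 101.8887 degrees


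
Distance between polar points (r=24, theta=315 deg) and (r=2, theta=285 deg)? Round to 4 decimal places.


d = sqrt(r1^2 + r2^2 - 2*r1*r2*cos(t2-t1))
d = sqrt(24^2 + 2^2 - 2*24*2*cos(285-315)) = 22.2904

22.2904


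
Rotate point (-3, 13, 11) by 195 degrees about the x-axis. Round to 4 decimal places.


x' = -3
y' = 13*cos(195) - 11*sin(195) = -9.71
z' = 13*sin(195) + 11*cos(195) = -13.9898

(-3, -9.71, -13.9898)


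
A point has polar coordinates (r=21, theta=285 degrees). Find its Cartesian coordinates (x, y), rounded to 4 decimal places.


x = 21 * cos(285) = 5.4352
y = 21 * sin(285) = -20.2844

(5.4352, -20.2844)


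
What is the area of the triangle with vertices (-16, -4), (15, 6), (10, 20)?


Area = |x1(y2-y3) + x2(y3-y1) + x3(y1-y2)| / 2
= |-16*(6-20) + 15*(20--4) + 10*(-4-6)| / 2
= 242

242


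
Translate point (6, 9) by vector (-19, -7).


Translation: (x+dx, y+dy) = (6+-19, 9+-7) = (-13, 2)

(-13, 2)


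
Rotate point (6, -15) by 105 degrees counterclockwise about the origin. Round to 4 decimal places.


x' = 6*cos(105) - -15*sin(105) = 12.936
y' = 6*sin(105) + -15*cos(105) = 9.6778

(12.936, 9.6778)


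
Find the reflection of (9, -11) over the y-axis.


Reflection across y-axis: (x, y) -> (-x, y)
(9, -11) -> (-9, -11)

(-9, -11)


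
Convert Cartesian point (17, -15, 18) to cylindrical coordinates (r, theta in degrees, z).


r = sqrt(17^2 + (-15)^2) = 22.6716
theta = atan2(-15, 17) = 318.5763 deg
z = 18

r = 22.6716, theta = 318.5763 deg, z = 18


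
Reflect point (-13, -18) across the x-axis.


Reflection across x-axis: (x, y) -> (x, -y)
(-13, -18) -> (-13, 18)

(-13, 18)


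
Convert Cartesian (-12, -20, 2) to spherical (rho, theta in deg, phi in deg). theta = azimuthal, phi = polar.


rho = sqrt((-12)^2 + (-20)^2 + 2^2) = 23.4094
theta = atan2(-20, -12) = 239.0362 deg
phi = acos(2/23.4094) = 85.0989 deg

rho = 23.4094, theta = 239.0362 deg, phi = 85.0989 deg


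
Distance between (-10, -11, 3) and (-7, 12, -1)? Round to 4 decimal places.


d = sqrt((-7--10)^2 + (12--11)^2 + (-1-3)^2) = 23.5372

23.5372


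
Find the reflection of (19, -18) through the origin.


Reflection through origin: (x, y) -> (-x, -y)
(19, -18) -> (-19, 18)

(-19, 18)


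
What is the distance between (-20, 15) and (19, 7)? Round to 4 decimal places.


d = sqrt((19--20)^2 + (7-15)^2) = 39.8121

39.8121


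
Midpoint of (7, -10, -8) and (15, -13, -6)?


Midpoint = ((7+15)/2, (-10+-13)/2, (-8+-6)/2) = (11, -11.5, -7)

(11, -11.5, -7)


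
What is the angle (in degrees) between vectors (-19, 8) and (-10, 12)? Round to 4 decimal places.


dot = -19*-10 + 8*12 = 286
|u| = 20.6155, |v| = 15.6205
cos(angle) = 0.8881
angle = 27.3608 degrees

27.3608 degrees


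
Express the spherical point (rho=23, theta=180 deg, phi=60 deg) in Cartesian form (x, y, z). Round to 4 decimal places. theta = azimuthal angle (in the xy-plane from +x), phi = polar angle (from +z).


x = 23 * sin(60) * cos(180) = -19.9186
y = 23 * sin(60) * sin(180) = 0
z = 23 * cos(60) = 11.5

(-19.9186, 0, 11.5)


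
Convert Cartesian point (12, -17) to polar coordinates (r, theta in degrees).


r = sqrt(12^2 + (-17)^2) = 20.8087
theta = atan2(-17, 12) = 305.2176 degrees

r = 20.8087, theta = 305.2176 degrees


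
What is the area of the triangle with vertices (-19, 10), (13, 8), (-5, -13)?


Area = |x1(y2-y3) + x2(y3-y1) + x3(y1-y2)| / 2
= |-19*(8--13) + 13*(-13-10) + -5*(10-8)| / 2
= 354

354


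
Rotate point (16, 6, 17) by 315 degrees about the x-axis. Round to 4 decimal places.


x' = 16
y' = 6*cos(315) - 17*sin(315) = 16.2635
z' = 6*sin(315) + 17*cos(315) = 7.7782

(16, 16.2635, 7.7782)


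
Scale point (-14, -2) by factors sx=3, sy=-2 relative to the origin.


Scaling: (x*sx, y*sy) = (-14*3, -2*-2) = (-42, 4)

(-42, 4)


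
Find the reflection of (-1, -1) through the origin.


Reflection through origin: (x, y) -> (-x, -y)
(-1, -1) -> (1, 1)

(1, 1)


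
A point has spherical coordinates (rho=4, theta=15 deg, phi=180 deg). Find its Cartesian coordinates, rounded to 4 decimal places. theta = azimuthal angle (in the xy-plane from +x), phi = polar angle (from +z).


x = 4 * sin(180) * cos(15) = 0
y = 4 * sin(180) * sin(15) = 0
z = 4 * cos(180) = -4

(0, 0, -4)


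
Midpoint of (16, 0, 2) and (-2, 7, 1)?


Midpoint = ((16+-2)/2, (0+7)/2, (2+1)/2) = (7, 3.5, 1.5)

(7, 3.5, 1.5)


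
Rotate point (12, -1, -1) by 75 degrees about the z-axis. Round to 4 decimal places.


x' = 12*cos(75) - -1*sin(75) = 4.0718
y' = 12*sin(75) + -1*cos(75) = 11.3323
z' = -1

(4.0718, 11.3323, -1)


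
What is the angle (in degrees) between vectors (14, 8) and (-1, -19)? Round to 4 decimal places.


dot = 14*-1 + 8*-19 = -166
|u| = 16.1245, |v| = 19.0263
cos(angle) = -0.5411
angle = 122.7577 degrees

122.7577 degrees


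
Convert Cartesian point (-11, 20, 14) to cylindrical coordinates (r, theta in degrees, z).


r = sqrt((-11)^2 + 20^2) = 22.8254
theta = atan2(20, -11) = 118.8108 deg
z = 14

r = 22.8254, theta = 118.8108 deg, z = 14


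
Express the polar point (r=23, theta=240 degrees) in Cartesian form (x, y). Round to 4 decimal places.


x = 23 * cos(240) = -11.5
y = 23 * sin(240) = -19.9186

(-11.5, -19.9186)


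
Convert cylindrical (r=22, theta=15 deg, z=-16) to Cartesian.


x = 22 * cos(15) = 21.2504
y = 22 * sin(15) = 5.694
z = -16

(21.2504, 5.694, -16)


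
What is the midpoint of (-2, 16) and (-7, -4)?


Midpoint = ((-2+-7)/2, (16+-4)/2) = (-4.5, 6)

(-4.5, 6)


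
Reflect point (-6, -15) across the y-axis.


Reflection across y-axis: (x, y) -> (-x, y)
(-6, -15) -> (6, -15)

(6, -15)


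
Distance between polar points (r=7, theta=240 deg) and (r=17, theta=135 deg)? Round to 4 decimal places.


d = sqrt(r1^2 + r2^2 - 2*r1*r2*cos(t2-t1))
d = sqrt(7^2 + 17^2 - 2*7*17*cos(135-240)) = 19.99

19.99


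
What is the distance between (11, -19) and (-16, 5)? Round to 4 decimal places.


d = sqrt((-16-11)^2 + (5--19)^2) = 36.1248

36.1248


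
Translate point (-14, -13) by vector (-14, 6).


Translation: (x+dx, y+dy) = (-14+-14, -13+6) = (-28, -7)

(-28, -7)


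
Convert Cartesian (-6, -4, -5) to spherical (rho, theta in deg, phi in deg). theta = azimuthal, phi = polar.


rho = sqrt((-6)^2 + (-4)^2 + (-5)^2) = 8.775
theta = atan2(-4, -6) = 213.6901 deg
phi = acos(-5/8.775) = 124.7365 deg

rho = 8.775, theta = 213.6901 deg, phi = 124.7365 deg


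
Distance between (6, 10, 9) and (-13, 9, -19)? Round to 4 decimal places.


d = sqrt((-13-6)^2 + (9-10)^2 + (-19-9)^2) = 33.8526

33.8526


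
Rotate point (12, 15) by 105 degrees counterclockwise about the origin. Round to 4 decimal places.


x' = 12*cos(105) - 15*sin(105) = -17.5947
y' = 12*sin(105) + 15*cos(105) = 7.7088

(-17.5947, 7.7088)


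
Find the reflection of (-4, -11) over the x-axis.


Reflection across x-axis: (x, y) -> (x, -y)
(-4, -11) -> (-4, 11)

(-4, 11)


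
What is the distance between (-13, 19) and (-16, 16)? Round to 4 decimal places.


d = sqrt((-16--13)^2 + (16-19)^2) = 4.2426

4.2426


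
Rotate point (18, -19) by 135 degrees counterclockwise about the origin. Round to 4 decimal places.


x' = 18*cos(135) - -19*sin(135) = 0.7071
y' = 18*sin(135) + -19*cos(135) = 26.163

(0.7071, 26.163)


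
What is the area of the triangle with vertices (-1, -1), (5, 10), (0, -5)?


Area = |x1(y2-y3) + x2(y3-y1) + x3(y1-y2)| / 2
= |-1*(10--5) + 5*(-5--1) + 0*(-1-10)| / 2
= 17.5

17.5


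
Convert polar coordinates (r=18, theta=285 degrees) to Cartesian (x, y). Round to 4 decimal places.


x = 18 * cos(285) = 4.6587
y = 18 * sin(285) = -17.3867

(4.6587, -17.3867)


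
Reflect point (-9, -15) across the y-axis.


Reflection across y-axis: (x, y) -> (-x, y)
(-9, -15) -> (9, -15)

(9, -15)


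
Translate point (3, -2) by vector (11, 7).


Translation: (x+dx, y+dy) = (3+11, -2+7) = (14, 5)

(14, 5)


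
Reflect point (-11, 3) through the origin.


Reflection through origin: (x, y) -> (-x, -y)
(-11, 3) -> (11, -3)

(11, -3)


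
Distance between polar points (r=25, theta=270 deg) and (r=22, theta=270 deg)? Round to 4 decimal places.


d = sqrt(r1^2 + r2^2 - 2*r1*r2*cos(t2-t1))
d = sqrt(25^2 + 22^2 - 2*25*22*cos(270-270)) = 3

3


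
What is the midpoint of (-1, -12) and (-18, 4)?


Midpoint = ((-1+-18)/2, (-12+4)/2) = (-9.5, -4)

(-9.5, -4)


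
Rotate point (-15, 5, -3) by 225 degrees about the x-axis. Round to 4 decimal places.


x' = -15
y' = 5*cos(225) - -3*sin(225) = -5.6569
z' = 5*sin(225) + -3*cos(225) = -1.4142

(-15, -5.6569, -1.4142)


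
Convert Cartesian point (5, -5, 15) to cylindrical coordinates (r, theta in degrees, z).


r = sqrt(5^2 + (-5)^2) = 7.0711
theta = atan2(-5, 5) = 315 deg
z = 15

r = 7.0711, theta = 315 deg, z = 15


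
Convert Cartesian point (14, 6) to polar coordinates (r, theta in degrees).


r = sqrt(14^2 + 6^2) = 15.2315
theta = atan2(6, 14) = 23.1986 degrees

r = 15.2315, theta = 23.1986 degrees


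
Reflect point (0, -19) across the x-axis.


Reflection across x-axis: (x, y) -> (x, -y)
(0, -19) -> (0, 19)

(0, 19)


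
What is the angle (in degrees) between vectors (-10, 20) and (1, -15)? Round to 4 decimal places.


dot = -10*1 + 20*-15 = -310
|u| = 22.3607, |v| = 15.0333
cos(angle) = -0.9222
angle = 157.249 degrees

157.249 degrees


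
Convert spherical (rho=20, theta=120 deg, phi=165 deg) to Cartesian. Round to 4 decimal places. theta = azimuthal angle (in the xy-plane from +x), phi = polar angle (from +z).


x = 20 * sin(165) * cos(120) = -2.5882
y = 20 * sin(165) * sin(120) = 4.4829
z = 20 * cos(165) = -19.3185

(-2.5882, 4.4829, -19.3185)


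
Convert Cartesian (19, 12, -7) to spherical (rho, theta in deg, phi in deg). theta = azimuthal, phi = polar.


rho = sqrt(19^2 + 12^2 + (-7)^2) = 23.5372
theta = atan2(12, 19) = 32.2756 deg
phi = acos(-7/23.5372) = 107.3016 deg

rho = 23.5372, theta = 32.2756 deg, phi = 107.3016 deg


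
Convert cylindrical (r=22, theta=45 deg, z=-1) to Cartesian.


x = 22 * cos(45) = 15.5563
y = 22 * sin(45) = 15.5563
z = -1

(15.5563, 15.5563, -1)


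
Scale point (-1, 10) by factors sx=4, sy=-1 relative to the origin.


Scaling: (x*sx, y*sy) = (-1*4, 10*-1) = (-4, -10)

(-4, -10)


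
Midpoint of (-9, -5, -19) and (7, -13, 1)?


Midpoint = ((-9+7)/2, (-5+-13)/2, (-19+1)/2) = (-1, -9, -9)

(-1, -9, -9)


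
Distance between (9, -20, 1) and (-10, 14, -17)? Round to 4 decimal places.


d = sqrt((-10-9)^2 + (14--20)^2 + (-17-1)^2) = 42.9069

42.9069


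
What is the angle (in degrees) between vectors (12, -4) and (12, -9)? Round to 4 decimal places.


dot = 12*12 + -4*-9 = 180
|u| = 12.6491, |v| = 15
cos(angle) = 0.9487
angle = 18.4349 degrees

18.4349 degrees


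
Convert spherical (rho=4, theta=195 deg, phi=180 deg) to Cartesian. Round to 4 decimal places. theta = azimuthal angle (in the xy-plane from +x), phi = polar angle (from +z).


x = 4 * sin(180) * cos(195) = 0
y = 4 * sin(180) * sin(195) = 0
z = 4 * cos(180) = -4

(0, 0, -4)


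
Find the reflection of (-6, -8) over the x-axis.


Reflection across x-axis: (x, y) -> (x, -y)
(-6, -8) -> (-6, 8)

(-6, 8)


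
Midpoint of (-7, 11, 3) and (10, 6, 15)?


Midpoint = ((-7+10)/2, (11+6)/2, (3+15)/2) = (1.5, 8.5, 9)

(1.5, 8.5, 9)


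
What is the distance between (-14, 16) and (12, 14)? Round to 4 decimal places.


d = sqrt((12--14)^2 + (14-16)^2) = 26.0768

26.0768


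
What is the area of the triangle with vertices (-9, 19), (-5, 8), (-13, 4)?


Area = |x1(y2-y3) + x2(y3-y1) + x3(y1-y2)| / 2
= |-9*(8-4) + -5*(4-19) + -13*(19-8)| / 2
= 52

52


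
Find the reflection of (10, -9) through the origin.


Reflection through origin: (x, y) -> (-x, -y)
(10, -9) -> (-10, 9)

(-10, 9)


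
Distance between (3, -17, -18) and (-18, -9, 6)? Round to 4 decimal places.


d = sqrt((-18-3)^2 + (-9--17)^2 + (6--18)^2) = 32.8786

32.8786


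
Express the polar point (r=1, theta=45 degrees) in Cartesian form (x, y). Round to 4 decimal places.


x = 1 * cos(45) = 0.7071
y = 1 * sin(45) = 0.7071

(0.7071, 0.7071)


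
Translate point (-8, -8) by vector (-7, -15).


Translation: (x+dx, y+dy) = (-8+-7, -8+-15) = (-15, -23)

(-15, -23)


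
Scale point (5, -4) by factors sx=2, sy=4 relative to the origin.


Scaling: (x*sx, y*sy) = (5*2, -4*4) = (10, -16)

(10, -16)


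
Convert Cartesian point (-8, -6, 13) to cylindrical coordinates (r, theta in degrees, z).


r = sqrt((-8)^2 + (-6)^2) = 10
theta = atan2(-6, -8) = 216.8699 deg
z = 13

r = 10, theta = 216.8699 deg, z = 13


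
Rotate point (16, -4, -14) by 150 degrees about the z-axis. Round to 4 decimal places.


x' = 16*cos(150) - -4*sin(150) = -11.8564
y' = 16*sin(150) + -4*cos(150) = 11.4641
z' = -14

(-11.8564, 11.4641, -14)


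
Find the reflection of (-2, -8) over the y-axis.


Reflection across y-axis: (x, y) -> (-x, y)
(-2, -8) -> (2, -8)

(2, -8)


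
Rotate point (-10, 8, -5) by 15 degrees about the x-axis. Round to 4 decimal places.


x' = -10
y' = 8*cos(15) - -5*sin(15) = 9.0215
z' = 8*sin(15) + -5*cos(15) = -2.7591

(-10, 9.0215, -2.7591)


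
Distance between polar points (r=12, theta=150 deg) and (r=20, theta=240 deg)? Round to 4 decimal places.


d = sqrt(r1^2 + r2^2 - 2*r1*r2*cos(t2-t1))
d = sqrt(12^2 + 20^2 - 2*12*20*cos(240-150)) = 23.3238

23.3238


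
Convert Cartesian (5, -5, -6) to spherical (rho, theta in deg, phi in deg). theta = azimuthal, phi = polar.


rho = sqrt(5^2 + (-5)^2 + (-6)^2) = 9.2736
theta = atan2(-5, 5) = 315 deg
phi = acos(-6/9.2736) = 130.3155 deg

rho = 9.2736, theta = 315 deg, phi = 130.3155 deg


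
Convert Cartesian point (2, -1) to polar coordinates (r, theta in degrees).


r = sqrt(2^2 + (-1)^2) = 2.2361
theta = atan2(-1, 2) = 333.4349 degrees

r = 2.2361, theta = 333.4349 degrees


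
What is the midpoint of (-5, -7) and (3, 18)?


Midpoint = ((-5+3)/2, (-7+18)/2) = (-1, 5.5)

(-1, 5.5)


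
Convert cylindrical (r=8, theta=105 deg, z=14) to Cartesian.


x = 8 * cos(105) = -2.0706
y = 8 * sin(105) = 7.7274
z = 14

(-2.0706, 7.7274, 14)


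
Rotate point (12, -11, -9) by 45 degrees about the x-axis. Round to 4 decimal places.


x' = 12
y' = -11*cos(45) - -9*sin(45) = -1.4142
z' = -11*sin(45) + -9*cos(45) = -14.1421

(12, -1.4142, -14.1421)


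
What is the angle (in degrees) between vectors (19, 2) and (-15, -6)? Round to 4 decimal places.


dot = 19*-15 + 2*-6 = -297
|u| = 19.105, |v| = 16.1555
cos(angle) = -0.9623
angle = 164.2076 degrees

164.2076 degrees


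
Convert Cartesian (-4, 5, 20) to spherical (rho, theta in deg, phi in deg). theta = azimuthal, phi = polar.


rho = sqrt((-4)^2 + 5^2 + 20^2) = 21
theta = atan2(5, -4) = 128.6598 deg
phi = acos(20/21) = 17.7528 deg

rho = 21, theta = 128.6598 deg, phi = 17.7528 deg


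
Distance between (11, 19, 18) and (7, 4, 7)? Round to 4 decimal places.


d = sqrt((7-11)^2 + (4-19)^2 + (7-18)^2) = 19.0263

19.0263


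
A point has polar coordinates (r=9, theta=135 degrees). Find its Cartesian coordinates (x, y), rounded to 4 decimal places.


x = 9 * cos(135) = -6.364
y = 9 * sin(135) = 6.364

(-6.364, 6.364)


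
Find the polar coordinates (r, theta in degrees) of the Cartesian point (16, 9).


r = sqrt(16^2 + 9^2) = 18.3576
theta = atan2(9, 16) = 29.3578 degrees

r = 18.3576, theta = 29.3578 degrees


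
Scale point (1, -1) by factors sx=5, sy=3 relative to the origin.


Scaling: (x*sx, y*sy) = (1*5, -1*3) = (5, -3)

(5, -3)


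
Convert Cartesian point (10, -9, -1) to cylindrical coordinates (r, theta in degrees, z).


r = sqrt(10^2 + (-9)^2) = 13.4536
theta = atan2(-9, 10) = 318.0128 deg
z = -1

r = 13.4536, theta = 318.0128 deg, z = -1


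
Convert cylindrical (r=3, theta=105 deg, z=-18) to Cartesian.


x = 3 * cos(105) = -0.7765
y = 3 * sin(105) = 2.8978
z = -18

(-0.7765, 2.8978, -18)


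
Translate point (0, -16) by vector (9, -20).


Translation: (x+dx, y+dy) = (0+9, -16+-20) = (9, -36)

(9, -36)


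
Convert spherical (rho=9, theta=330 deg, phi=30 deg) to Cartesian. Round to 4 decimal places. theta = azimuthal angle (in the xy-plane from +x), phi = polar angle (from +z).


x = 9 * sin(30) * cos(330) = 3.8971
y = 9 * sin(30) * sin(330) = -2.25
z = 9 * cos(30) = 7.7942

(3.8971, -2.25, 7.7942)


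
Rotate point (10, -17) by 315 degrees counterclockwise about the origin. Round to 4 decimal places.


x' = 10*cos(315) - -17*sin(315) = -4.9497
y' = 10*sin(315) + -17*cos(315) = -19.0919

(-4.9497, -19.0919)


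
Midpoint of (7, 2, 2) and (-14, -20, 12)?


Midpoint = ((7+-14)/2, (2+-20)/2, (2+12)/2) = (-3.5, -9, 7)

(-3.5, -9, 7)


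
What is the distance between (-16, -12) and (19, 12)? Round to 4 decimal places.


d = sqrt((19--16)^2 + (12--12)^2) = 42.4382

42.4382


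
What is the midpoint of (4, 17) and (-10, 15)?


Midpoint = ((4+-10)/2, (17+15)/2) = (-3, 16)

(-3, 16)


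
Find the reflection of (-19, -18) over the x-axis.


Reflection across x-axis: (x, y) -> (x, -y)
(-19, -18) -> (-19, 18)

(-19, 18)


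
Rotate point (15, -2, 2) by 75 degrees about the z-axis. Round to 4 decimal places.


x' = 15*cos(75) - -2*sin(75) = 5.8141
y' = 15*sin(75) + -2*cos(75) = 13.9712
z' = 2

(5.8141, 13.9712, 2)


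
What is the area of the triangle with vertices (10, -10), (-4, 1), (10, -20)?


Area = |x1(y2-y3) + x2(y3-y1) + x3(y1-y2)| / 2
= |10*(1--20) + -4*(-20--10) + 10*(-10-1)| / 2
= 70

70


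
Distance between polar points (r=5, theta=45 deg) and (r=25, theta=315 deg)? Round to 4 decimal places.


d = sqrt(r1^2 + r2^2 - 2*r1*r2*cos(t2-t1))
d = sqrt(5^2 + 25^2 - 2*5*25*cos(315-45)) = 25.4951

25.4951


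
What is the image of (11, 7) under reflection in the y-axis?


Reflection across y-axis: (x, y) -> (-x, y)
(11, 7) -> (-11, 7)

(-11, 7)


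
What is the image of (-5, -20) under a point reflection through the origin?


Reflection through origin: (x, y) -> (-x, -y)
(-5, -20) -> (5, 20)

(5, 20)


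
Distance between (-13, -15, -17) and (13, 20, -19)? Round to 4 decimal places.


d = sqrt((13--13)^2 + (20--15)^2 + (-19--17)^2) = 43.6463

43.6463


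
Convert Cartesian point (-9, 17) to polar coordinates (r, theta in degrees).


r = sqrt((-9)^2 + 17^2) = 19.2354
theta = atan2(17, -9) = 117.8973 degrees

r = 19.2354, theta = 117.8973 degrees


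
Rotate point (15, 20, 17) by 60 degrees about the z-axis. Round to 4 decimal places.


x' = 15*cos(60) - 20*sin(60) = -9.8205
y' = 15*sin(60) + 20*cos(60) = 22.9904
z' = 17

(-9.8205, 22.9904, 17)


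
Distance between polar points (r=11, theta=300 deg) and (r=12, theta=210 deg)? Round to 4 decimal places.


d = sqrt(r1^2 + r2^2 - 2*r1*r2*cos(t2-t1))
d = sqrt(11^2 + 12^2 - 2*11*12*cos(210-300)) = 16.2788

16.2788


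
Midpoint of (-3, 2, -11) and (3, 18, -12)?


Midpoint = ((-3+3)/2, (2+18)/2, (-11+-12)/2) = (0, 10, -11.5)

(0, 10, -11.5)


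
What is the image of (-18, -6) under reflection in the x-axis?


Reflection across x-axis: (x, y) -> (x, -y)
(-18, -6) -> (-18, 6)

(-18, 6)
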